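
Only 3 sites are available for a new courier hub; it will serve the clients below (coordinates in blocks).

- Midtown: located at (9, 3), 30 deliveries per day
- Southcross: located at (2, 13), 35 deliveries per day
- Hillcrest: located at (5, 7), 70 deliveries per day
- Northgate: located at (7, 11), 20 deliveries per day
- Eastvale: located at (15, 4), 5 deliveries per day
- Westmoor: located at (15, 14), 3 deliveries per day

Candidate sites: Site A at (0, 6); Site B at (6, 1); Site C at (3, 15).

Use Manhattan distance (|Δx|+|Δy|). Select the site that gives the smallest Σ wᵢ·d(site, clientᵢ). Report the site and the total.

Site A, total 1489 blocks

Total weighted distance at each candidate:
  Site A (0, 6): total = 1489
  Site B (6, 1): total = 1546
  Site C (3, 15): total = 1659
Minimum is at Site A with total 1489 blocks.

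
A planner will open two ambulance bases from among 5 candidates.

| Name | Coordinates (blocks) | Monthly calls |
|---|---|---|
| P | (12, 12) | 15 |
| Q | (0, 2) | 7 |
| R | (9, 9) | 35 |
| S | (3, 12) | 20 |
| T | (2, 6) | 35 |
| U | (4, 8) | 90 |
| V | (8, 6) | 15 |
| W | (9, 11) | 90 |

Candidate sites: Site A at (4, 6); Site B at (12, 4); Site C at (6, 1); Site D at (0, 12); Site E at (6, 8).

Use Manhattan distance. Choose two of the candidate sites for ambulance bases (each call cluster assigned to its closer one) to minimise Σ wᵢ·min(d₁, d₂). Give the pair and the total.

Evaluate every pair (each demand assigned to the nearer of the two):
  {Site A, Site E}: total = 1336
  {Site D, Site E}: total = 1410
  {Site C, Site E}: total = 1469
  {Site B, Site E}: total = 1474
  {Site A, Site D}: total = 1786
  {Site A, Site B}: total = 1806
  {Site A, Site C}: total = 1889
  {Site B, Site D}: total = 2520
  {Site C, Site D}: total = 2679
  {Site B, Site C}: total = 2844
Best pair: {Site A, Site E} with total 1336.

{Site A, Site E}, total 1336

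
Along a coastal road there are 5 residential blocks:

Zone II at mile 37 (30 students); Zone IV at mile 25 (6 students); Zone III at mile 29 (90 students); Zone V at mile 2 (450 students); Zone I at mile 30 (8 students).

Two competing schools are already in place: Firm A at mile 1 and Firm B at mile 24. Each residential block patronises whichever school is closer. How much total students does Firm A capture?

The indifferent point is the midpoint (1+24)/2 = 12.5; residential blocks left of it (closer to Firm A at 1) go to Firm A, those right go to Firm B.
  Zone V at 2 (w=450) → Firm A
  Zone IV at 25 (w=6) → Firm B
  Zone III at 29 (w=90) → Firm B
  Zone I at 30 (w=8) → Firm B
  Zone II at 37 (w=30) → Firm B
Firm A captures 450; Firm B captures 134.

450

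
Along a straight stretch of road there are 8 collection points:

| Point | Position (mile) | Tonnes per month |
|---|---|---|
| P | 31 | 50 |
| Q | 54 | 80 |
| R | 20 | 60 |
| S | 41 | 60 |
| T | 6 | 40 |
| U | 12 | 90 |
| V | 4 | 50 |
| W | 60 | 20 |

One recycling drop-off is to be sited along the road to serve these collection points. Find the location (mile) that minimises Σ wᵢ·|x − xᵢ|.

For a sum of weighted absolute distances on a line, the optimum is the weighted median (not the mean). Total weight W = 450; half-weight = 225.
Sort by position and accumulate weight:
  mile 4 (V, w=50) → cum 50
  mile 6 (T, w=40) → cum 90
  mile 12 (U, w=90) → cum 180
  mile 20 (R, w=60) → cum 240  ≥ 225 → median here
  mile 31 (P, w=50) → cum 290
  mile 41 (S, w=60) → cum 350
  mile 54 (Q, w=80) → cum 430
  mile 60 (W, w=20) → cum 450
Optimal location: mile 20.

x = 20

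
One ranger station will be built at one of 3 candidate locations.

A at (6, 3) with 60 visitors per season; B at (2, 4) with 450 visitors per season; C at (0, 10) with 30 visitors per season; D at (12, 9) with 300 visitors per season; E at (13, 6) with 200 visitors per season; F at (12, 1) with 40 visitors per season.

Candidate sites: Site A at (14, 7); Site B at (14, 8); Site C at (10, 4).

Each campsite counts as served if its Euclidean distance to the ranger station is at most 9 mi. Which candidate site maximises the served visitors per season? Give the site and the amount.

Coverage radius r = 9 mi; a point is covered iff (Δx)²+(Δy)² ≤ 9² = 81.
  Site A (14, 7): covers {A, D, E, F} → 600
  Site B (14, 8): covers {D, E, F} → 540
  Site C (10, 4): covers {A, B, D, E, F} → 1050
Maximum coverage at Site C: 1050 visitors per season.

Site C, covering 1050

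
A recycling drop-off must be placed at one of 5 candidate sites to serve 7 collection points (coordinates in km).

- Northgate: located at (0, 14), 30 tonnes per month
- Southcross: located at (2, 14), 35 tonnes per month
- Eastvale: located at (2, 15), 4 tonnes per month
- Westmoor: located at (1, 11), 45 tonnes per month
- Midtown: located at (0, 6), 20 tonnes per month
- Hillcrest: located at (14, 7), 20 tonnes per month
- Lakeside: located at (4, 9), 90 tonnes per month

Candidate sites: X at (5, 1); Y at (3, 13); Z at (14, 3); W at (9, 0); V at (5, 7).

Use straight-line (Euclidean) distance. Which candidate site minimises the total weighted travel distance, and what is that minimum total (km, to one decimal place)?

Total weighted distance at each candidate:
  X (5, 1): total = 2510.1
  Y (3, 13): total = 1054.6
  Z (14, 3): total = 3274.6
  W (9, 0): total = 3040.4
  V (5, 7): total = 1296.6
Minimum is at Y with total 1054.6 km.

Y, total 1054.6 km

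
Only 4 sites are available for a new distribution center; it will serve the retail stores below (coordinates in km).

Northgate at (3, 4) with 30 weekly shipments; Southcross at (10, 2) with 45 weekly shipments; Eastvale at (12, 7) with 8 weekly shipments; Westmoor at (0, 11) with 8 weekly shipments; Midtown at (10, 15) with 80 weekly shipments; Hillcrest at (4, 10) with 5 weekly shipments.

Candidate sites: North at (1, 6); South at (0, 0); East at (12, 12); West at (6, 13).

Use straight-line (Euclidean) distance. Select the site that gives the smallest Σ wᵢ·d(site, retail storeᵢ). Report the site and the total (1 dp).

Total weighted distance at each candidate:
  North (1, 6): total = 1700.4
  South (0, 0): total = 2304.1
  East (12, 12): total = 1286.2
  West (6, 13): total = 1305.6
Minimum is at East with total 1286.2 km.

East, total 1286.2 km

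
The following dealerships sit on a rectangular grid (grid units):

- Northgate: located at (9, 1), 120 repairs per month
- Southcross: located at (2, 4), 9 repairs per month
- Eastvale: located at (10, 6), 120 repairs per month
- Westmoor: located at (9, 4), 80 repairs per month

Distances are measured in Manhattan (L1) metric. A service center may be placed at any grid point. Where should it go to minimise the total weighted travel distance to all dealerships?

Manhattan distance separates: Σwᵢ(|x−xᵢ|+|y−yᵢ|) = Σwᵢ|x−xᵢ| + Σwᵢ|y−yᵢ|, so x and y are optimised independently as 1-D weighted medians.
Total weight W = 329; half = 164.5.
x-coordinate, sorted with cumulative weight:
  x=2 (Southcross, w=9) cum 9
  x=9 (Northgate, w=120) cum 129
  x=9 (Westmoor, w=80) cum 209  ← median
  x=10 (Eastvale, w=120) cum 329
⇒ x* = 9
y-coordinate, sorted with cumulative weight:
  y=1 (Northgate, w=120) cum 120
  y=4 (Southcross, w=9) cum 129
  y=4 (Westmoor, w=80) cum 209  ← median
  y=6 (Eastvale, w=120) cum 329
⇒ y* = 4

(9, 4)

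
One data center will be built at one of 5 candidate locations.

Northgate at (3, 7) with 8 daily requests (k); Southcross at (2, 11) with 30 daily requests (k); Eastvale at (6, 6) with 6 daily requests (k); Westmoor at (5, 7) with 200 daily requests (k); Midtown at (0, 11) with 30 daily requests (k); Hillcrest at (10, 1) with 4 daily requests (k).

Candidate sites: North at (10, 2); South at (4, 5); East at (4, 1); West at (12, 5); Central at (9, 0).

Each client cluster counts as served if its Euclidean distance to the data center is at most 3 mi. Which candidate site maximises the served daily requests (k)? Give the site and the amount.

Coverage radius r = 3 mi; a point is covered iff (Δx)²+(Δy)² ≤ 3² = 9.
  North (10, 2): covers {Hillcrest} → 4
  South (4, 5): covers {Northgate, Eastvale, Westmoor} → 214
  East (4, 1): covers {none} → 0
  West (12, 5): covers {none} → 0
  Central (9, 0): covers {Hillcrest} → 4
Maximum coverage at South: 214 daily requests (k).

South, covering 214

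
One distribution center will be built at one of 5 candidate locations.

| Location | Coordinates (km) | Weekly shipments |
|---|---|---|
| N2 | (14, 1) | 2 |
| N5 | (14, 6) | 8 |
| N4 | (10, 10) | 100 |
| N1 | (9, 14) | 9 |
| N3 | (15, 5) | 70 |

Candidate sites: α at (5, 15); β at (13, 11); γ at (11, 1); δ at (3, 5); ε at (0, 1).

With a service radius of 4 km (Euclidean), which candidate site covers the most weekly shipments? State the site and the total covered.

β, covering 100

Coverage radius r = 4 km; a point is covered iff (Δx)²+(Δy)² ≤ 4² = 16.
  α (5, 15): covers {none} → 0
  β (13, 11): covers {N4} → 100
  γ (11, 1): covers {N2} → 2
  δ (3, 5): covers {none} → 0
  ε (0, 1): covers {none} → 0
Maximum coverage at β: 100 weekly shipments.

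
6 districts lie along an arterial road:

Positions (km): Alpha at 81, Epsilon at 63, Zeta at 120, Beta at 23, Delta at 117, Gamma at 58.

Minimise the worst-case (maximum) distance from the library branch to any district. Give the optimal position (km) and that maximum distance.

The 1-center on a line is the midpoint of the two extreme points: leftmost at 23, rightmost at 120.
Optimal location = (23 + 120)/2 = 71.5; maximum distance = (120 − 23)/2 = 48.5.

location 71.5, max distance 48.5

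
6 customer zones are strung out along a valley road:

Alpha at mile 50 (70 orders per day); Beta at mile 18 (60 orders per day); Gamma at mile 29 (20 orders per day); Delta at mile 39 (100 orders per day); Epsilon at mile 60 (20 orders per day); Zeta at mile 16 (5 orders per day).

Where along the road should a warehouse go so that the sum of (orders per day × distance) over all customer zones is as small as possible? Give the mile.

For a sum of weighted absolute distances on a line, the optimum is the weighted median (not the mean). Total weight W = 275; half-weight = 137.5.
Sort by position and accumulate weight:
  mile 16 (Zeta, w=5) → cum 5
  mile 18 (Beta, w=60) → cum 65
  mile 29 (Gamma, w=20) → cum 85
  mile 39 (Delta, w=100) → cum 185  ≥ 137.5 → median here
  mile 50 (Alpha, w=70) → cum 255
  mile 60 (Epsilon, w=20) → cum 275
Optimal location: mile 39.

x = 39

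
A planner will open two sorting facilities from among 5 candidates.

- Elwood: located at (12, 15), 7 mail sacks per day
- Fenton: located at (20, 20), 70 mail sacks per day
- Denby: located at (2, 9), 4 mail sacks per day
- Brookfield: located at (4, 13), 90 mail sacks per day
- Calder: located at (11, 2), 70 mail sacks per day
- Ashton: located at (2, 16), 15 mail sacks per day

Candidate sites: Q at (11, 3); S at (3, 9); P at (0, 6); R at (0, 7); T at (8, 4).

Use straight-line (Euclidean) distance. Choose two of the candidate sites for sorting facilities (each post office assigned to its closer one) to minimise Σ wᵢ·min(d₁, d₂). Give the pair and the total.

Evaluate every pair (each demand assigned to the nearer of the two):
  {Q, S}: total = 1973.3
  {S, T}: total = 2209.3
  {Q, R}: total = 2299.4
  {Q, P}: total = 2393.8
  {R, T}: total = 2532.9
  {Q, T}: total = 2617.3
  {P, T}: total = 2627.3
  {S, P}: total = 2718.4
  {S, R}: total = 2718.4
  {P, R}: total = 3388.7
Best pair: {Q, S} with total 1973.3.

{Q, S}, total 1973.3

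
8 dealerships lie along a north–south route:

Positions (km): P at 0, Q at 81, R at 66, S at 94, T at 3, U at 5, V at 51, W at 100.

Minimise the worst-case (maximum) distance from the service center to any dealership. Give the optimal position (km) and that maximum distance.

The 1-center on a line is the midpoint of the two extreme points: leftmost at 0, rightmost at 100.
Optimal location = (0 + 100)/2 = 50; maximum distance = (100 − 0)/2 = 50.

location 50, max distance 50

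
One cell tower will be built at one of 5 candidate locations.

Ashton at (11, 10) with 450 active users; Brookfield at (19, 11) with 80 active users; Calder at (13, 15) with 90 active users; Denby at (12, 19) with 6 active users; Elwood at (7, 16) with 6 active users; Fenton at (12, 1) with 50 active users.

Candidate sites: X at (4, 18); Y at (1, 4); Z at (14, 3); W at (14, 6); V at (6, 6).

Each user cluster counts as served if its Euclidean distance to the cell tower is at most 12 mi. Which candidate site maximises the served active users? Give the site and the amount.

Coverage radius r = 12 mi; a point is covered iff (Δx)²+(Δy)² ≤ 12² = 144.
  X (4, 18): covers {Ashton, Calder, Denby, Elwood} → 552
  Y (1, 4): covers {Ashton, Fenton} → 500
  Z (14, 3): covers {Ashton, Brookfield, Fenton} → 580
  W (14, 6): covers {Ashton, Brookfield, Calder, Fenton} → 670
  V (6, 6): covers {Ashton, Calder, Elwood, Fenton} → 596
Maximum coverage at W: 670 active users.

W, covering 670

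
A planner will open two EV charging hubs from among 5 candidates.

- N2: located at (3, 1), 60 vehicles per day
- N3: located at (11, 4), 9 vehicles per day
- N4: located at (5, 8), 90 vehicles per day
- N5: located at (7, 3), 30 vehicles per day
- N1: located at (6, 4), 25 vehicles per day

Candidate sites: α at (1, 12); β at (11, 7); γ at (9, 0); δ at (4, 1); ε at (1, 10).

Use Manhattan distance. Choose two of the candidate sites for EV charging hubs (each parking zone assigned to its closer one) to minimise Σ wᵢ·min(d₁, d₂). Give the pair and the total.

Evaluate every pair (each demand assigned to the nearer of the two):
  {δ, ε}: total = 965
  {β, δ}: total = 992
  {γ, δ}: total = 1109
  {α, δ}: total = 1145
  {γ, ε}: total = 1339
  {β, γ}: total = 1402
  {α, γ}: total = 1519
  {β, ε}: total = 1667
  {α, β}: total = 1877
  {α, ε}: total = 2009
Best pair: {δ, ε} with total 965.

{δ, ε}, total 965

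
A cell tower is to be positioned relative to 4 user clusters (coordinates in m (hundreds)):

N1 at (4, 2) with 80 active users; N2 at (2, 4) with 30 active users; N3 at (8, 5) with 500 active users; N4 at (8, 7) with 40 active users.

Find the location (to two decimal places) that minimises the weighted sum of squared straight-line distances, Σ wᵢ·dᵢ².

(7.23, 4.71)

The minimiser of Σwᵢ‖p−pᵢ‖² is the weighted centroid p* = (Σwᵢpᵢ)/(Σwᵢ).
Σwᵢ = 650.
Σwᵢxᵢ = 80·4 + 30·2 + 500·8 + 40·8 = 4700.
Σwᵢyᵢ = 80·2 + 30·4 + 500·5 + 40·7 = 3060.
x* = 4700/650 = 7.23, y* = 3060/650 = 4.71.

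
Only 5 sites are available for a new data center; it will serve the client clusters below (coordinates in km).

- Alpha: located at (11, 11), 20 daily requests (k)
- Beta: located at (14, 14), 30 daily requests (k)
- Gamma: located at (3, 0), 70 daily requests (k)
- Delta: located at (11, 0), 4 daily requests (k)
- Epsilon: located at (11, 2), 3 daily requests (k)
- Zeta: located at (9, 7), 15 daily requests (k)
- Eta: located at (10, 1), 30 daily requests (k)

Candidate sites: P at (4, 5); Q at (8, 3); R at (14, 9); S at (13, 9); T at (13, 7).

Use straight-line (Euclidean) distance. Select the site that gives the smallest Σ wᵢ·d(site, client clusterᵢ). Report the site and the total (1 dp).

Q, total 1128.1 km

Total weighted distance at each candidate:
  P (4, 5): total = 1299.3
  Q (8, 3): total = 1128.1
  R (14, 9): total = 1626.9
  S (13, 9): total = 1533.4
  T (13, 7): total = 1462.6
Minimum is at Q with total 1128.1 km.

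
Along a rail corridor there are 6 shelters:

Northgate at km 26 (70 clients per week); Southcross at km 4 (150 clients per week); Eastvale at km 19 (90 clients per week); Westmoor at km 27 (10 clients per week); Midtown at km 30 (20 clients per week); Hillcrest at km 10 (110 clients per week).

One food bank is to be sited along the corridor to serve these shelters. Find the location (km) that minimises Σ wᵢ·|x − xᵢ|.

x = 10

For a sum of weighted absolute distances on a line, the optimum is the weighted median (not the mean). Total weight W = 450; half-weight = 225.
Sort by position and accumulate weight:
  km 4 (Southcross, w=150) → cum 150
  km 10 (Hillcrest, w=110) → cum 260  ≥ 225 → median here
  km 19 (Eastvale, w=90) → cum 350
  km 26 (Northgate, w=70) → cum 420
  km 27 (Westmoor, w=10) → cum 430
  km 30 (Midtown, w=20) → cum 450
Optimal location: km 10.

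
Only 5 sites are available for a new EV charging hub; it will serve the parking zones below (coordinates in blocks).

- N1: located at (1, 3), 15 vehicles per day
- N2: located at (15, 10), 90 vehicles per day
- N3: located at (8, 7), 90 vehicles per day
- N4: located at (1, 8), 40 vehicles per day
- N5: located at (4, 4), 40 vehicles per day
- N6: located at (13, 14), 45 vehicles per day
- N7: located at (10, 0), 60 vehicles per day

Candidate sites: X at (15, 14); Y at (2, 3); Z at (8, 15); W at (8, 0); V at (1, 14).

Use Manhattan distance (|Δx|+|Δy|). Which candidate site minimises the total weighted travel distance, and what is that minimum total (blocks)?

Total weighted distance at each candidate:
  X (15, 14): total = 4865
  Y (2, 3): total = 4725
  Z (8, 15): total = 4535
  W (8, 0): total = 4205
  V (1, 14): total = 5725
Minimum is at W with total 4205 blocks.

W, total 4205 blocks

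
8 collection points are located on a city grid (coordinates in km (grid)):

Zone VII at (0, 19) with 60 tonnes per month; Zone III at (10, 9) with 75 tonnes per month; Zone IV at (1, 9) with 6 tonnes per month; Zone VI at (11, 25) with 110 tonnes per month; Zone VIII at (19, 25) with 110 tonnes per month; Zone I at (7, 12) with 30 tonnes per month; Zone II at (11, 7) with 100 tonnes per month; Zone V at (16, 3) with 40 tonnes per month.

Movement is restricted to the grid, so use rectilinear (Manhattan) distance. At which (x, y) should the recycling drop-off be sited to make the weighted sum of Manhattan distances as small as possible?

(11, 19)

Manhattan distance separates: Σwᵢ(|x−xᵢ|+|y−yᵢ|) = Σwᵢ|x−xᵢ| + Σwᵢ|y−yᵢ|, so x and y are optimised independently as 1-D weighted medians.
Total weight W = 531; half = 265.5.
x-coordinate, sorted with cumulative weight:
  x=0 (Zone VII, w=60) cum 60
  x=1 (Zone IV, w=6) cum 66
  x=7 (Zone I, w=30) cum 96
  x=10 (Zone III, w=75) cum 171
  x=11 (Zone VI, w=110) cum 281  ← median
  x=11 (Zone II, w=100) cum 381
  x=16 (Zone V, w=40) cum 421
  x=19 (Zone VIII, w=110) cum 531
⇒ x* = 11
y-coordinate, sorted with cumulative weight:
  y=3 (Zone V, w=40) cum 40
  y=7 (Zone II, w=100) cum 140
  y=9 (Zone III, w=75) cum 215
  y=9 (Zone IV, w=6) cum 221
  y=12 (Zone I, w=30) cum 251
  y=19 (Zone VII, w=60) cum 311  ← median
  y=25 (Zone VI, w=110) cum 421
  y=25 (Zone VIII, w=110) cum 531
⇒ y* = 19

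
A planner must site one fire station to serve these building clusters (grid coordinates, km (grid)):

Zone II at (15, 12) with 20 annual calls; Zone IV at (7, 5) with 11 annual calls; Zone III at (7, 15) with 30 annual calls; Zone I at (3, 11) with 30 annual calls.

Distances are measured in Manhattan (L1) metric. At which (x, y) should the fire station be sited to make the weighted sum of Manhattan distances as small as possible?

Manhattan distance separates: Σwᵢ(|x−xᵢ|+|y−yᵢ|) = Σwᵢ|x−xᵢ| + Σwᵢ|y−yᵢ|, so x and y are optimised independently as 1-D weighted medians.
Total weight W = 91; half = 45.5.
x-coordinate, sorted with cumulative weight:
  x=3 (Zone I, w=30) cum 30
  x=7 (Zone IV, w=11) cum 41
  x=7 (Zone III, w=30) cum 71  ← median
  x=15 (Zone II, w=20) cum 91
⇒ x* = 7
y-coordinate, sorted with cumulative weight:
  y=5 (Zone IV, w=11) cum 11
  y=11 (Zone I, w=30) cum 41
  y=12 (Zone II, w=20) cum 61  ← median
  y=15 (Zone III, w=30) cum 91
⇒ y* = 12

(7, 12)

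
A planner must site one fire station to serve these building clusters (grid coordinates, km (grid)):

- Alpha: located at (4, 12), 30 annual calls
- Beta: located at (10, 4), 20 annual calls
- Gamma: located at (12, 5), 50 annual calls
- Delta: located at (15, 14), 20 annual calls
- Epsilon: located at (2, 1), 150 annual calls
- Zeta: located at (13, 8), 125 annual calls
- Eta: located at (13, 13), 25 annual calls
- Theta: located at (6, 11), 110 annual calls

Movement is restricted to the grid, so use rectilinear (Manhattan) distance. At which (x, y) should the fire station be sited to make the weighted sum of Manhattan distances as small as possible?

Manhattan distance separates: Σwᵢ(|x−xᵢ|+|y−yᵢ|) = Σwᵢ|x−xᵢ| + Σwᵢ|y−yᵢ|, so x and y are optimised independently as 1-D weighted medians.
Total weight W = 530; half = 265.
x-coordinate, sorted with cumulative weight:
  x=2 (Epsilon, w=150) cum 150
  x=4 (Alpha, w=30) cum 180
  x=6 (Theta, w=110) cum 290  ← median
  x=10 (Beta, w=20) cum 310
  x=12 (Gamma, w=50) cum 360
  x=13 (Zeta, w=125) cum 485
  x=13 (Eta, w=25) cum 510
  x=15 (Delta, w=20) cum 530
⇒ x* = 6
y-coordinate, sorted with cumulative weight:
  y=1 (Epsilon, w=150) cum 150
  y=4 (Beta, w=20) cum 170
  y=5 (Gamma, w=50) cum 220
  y=8 (Zeta, w=125) cum 345  ← median
  y=11 (Theta, w=110) cum 455
  y=12 (Alpha, w=30) cum 485
  y=13 (Eta, w=25) cum 510
  y=14 (Delta, w=20) cum 530
⇒ y* = 8

(6, 8)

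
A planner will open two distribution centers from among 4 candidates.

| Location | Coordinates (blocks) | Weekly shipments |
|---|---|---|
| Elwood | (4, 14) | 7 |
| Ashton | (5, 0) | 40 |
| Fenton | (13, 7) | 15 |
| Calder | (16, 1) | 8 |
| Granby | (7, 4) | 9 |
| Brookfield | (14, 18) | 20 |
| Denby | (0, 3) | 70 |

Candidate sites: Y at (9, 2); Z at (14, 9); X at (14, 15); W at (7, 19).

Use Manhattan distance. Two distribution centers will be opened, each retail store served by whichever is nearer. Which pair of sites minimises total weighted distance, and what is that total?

{Y, X}, total 1312

Evaluate every pair (each demand assigned to the nearer of the two):
  {Y, X}: total = 1312
  {Y, Z}: total = 1370
  {Y, W}: total = 1391
  {Z, X}: total = 2490
  {Z, W}: total = 2569
  {X, W}: total = 2964
Best pair: {Y, X} with total 1312.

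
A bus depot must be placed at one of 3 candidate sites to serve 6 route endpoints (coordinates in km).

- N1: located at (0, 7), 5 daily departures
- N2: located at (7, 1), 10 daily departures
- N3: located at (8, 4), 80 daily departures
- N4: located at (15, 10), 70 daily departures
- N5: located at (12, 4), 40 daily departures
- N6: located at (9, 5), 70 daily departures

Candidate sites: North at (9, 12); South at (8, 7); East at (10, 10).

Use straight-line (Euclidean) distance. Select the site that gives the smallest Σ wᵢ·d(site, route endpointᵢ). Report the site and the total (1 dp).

South, total 1230.5 km

Total weighted distance at each candidate:
  North (9, 12): total = 2082.7
  South (8, 7): total = 1230.5
  East (10, 10): total = 1612.9
Minimum is at South with total 1230.5 km.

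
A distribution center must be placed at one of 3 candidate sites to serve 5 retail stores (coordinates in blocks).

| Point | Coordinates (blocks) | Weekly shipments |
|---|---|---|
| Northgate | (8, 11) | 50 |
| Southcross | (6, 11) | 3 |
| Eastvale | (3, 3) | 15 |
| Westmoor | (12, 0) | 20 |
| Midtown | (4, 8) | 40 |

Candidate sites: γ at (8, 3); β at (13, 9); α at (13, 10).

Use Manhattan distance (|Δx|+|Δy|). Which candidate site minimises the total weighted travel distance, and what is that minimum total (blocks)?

γ, total 1005 blocks

Total weighted distance at each candidate:
  γ (8, 3): total = 1005
  β (13, 9): total = 1217
  α (13, 10): total = 1239
Minimum is at γ with total 1005 blocks.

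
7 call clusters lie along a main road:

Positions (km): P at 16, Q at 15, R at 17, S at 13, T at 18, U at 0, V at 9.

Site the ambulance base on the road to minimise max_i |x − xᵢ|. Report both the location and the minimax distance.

location 9, max distance 9

The 1-center on a line is the midpoint of the two extreme points: leftmost at 0, rightmost at 18.
Optimal location = (0 + 18)/2 = 9; maximum distance = (18 − 0)/2 = 9.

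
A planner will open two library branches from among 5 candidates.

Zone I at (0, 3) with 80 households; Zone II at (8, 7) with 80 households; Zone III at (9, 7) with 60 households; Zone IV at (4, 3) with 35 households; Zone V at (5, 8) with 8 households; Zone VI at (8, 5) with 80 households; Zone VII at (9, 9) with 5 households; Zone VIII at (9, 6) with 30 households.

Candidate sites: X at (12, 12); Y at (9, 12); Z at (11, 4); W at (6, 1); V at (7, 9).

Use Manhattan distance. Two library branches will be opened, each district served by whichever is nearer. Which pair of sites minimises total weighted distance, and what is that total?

Evaluate every pair (each demand assigned to the nearer of the two):
  {W, V}: total = 1844
  {Z, W}: total = 2099
  {Z, V}: total = 2194
  {Y, W}: total = 2299
  {X, V}: total = 2419
  {Y, V}: total = 2419
  {Y, Z}: total = 2539
  {X, Z}: total = 2570
  {X, W}: total = 2714
  {X, Y}: total = 3609
Best pair: {W, V} with total 1844.

{W, V}, total 1844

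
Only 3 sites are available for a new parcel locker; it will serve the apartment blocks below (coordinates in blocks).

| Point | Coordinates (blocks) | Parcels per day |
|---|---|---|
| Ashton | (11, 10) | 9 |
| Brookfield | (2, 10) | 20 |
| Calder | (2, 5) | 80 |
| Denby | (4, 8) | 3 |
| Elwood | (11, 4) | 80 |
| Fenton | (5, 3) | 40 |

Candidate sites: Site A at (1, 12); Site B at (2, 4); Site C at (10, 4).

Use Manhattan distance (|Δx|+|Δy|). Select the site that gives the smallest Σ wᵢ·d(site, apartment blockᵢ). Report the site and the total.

Total weighted distance at each candidate:
  Site A (1, 12): total = 2789
  Site B (2, 4): total = 1233
  Site C (10, 4): total = 1413
Minimum is at Site B with total 1233 blocks.

Site B, total 1233 blocks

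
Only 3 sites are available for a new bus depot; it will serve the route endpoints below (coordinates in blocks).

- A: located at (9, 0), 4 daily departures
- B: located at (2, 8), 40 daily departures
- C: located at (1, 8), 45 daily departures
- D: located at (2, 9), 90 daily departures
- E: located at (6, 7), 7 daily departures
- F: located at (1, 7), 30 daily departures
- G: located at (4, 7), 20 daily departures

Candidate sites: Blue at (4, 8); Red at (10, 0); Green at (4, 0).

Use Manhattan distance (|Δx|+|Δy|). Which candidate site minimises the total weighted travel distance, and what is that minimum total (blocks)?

Total weighted distance at each candidate:
  Blue (4, 8): total = 698
  Red (10, 0): total = 3756
  Green (4, 0): total = 2408
Minimum is at Blue with total 698 blocks.

Blue, total 698 blocks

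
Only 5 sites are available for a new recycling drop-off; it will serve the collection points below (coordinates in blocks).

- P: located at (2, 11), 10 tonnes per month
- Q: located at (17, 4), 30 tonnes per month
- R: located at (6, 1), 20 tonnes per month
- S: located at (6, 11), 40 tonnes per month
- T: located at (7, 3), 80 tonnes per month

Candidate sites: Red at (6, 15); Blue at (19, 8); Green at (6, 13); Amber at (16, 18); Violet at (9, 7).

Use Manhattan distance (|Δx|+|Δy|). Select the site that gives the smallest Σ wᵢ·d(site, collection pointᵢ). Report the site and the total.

Total weighted distance at each candidate:
  Red (6, 15): total = 2220
  Blue (19, 8): total = 2780
  Green (6, 13): total = 1860
  Amber (16, 18): total = 3800
  Violet (9, 7): total = 1380
Minimum is at Violet with total 1380 blocks.

Violet, total 1380 blocks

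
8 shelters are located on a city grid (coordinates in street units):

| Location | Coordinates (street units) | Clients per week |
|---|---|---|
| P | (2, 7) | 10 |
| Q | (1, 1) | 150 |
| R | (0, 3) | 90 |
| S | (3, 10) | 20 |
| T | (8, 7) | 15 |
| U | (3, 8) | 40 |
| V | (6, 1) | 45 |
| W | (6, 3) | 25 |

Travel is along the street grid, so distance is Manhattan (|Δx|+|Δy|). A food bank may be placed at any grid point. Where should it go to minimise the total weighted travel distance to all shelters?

(1, 3)

Manhattan distance separates: Σwᵢ(|x−xᵢ|+|y−yᵢ|) = Σwᵢ|x−xᵢ| + Σwᵢ|y−yᵢ|, so x and y are optimised independently as 1-D weighted medians.
Total weight W = 395; half = 197.5.
x-coordinate, sorted with cumulative weight:
  x=0 (R, w=90) cum 90
  x=1 (Q, w=150) cum 240  ← median
  x=2 (P, w=10) cum 250
  x=3 (S, w=20) cum 270
  x=3 (U, w=40) cum 310
  x=6 (V, w=45) cum 355
  x=6 (W, w=25) cum 380
  x=8 (T, w=15) cum 395
⇒ x* = 1
y-coordinate, sorted with cumulative weight:
  y=1 (Q, w=150) cum 150
  y=1 (V, w=45) cum 195
  y=3 (R, w=90) cum 285  ← median
  y=3 (W, w=25) cum 310
  y=7 (P, w=10) cum 320
  y=7 (T, w=15) cum 335
  y=8 (U, w=40) cum 375
  y=10 (S, w=20) cum 395
⇒ y* = 3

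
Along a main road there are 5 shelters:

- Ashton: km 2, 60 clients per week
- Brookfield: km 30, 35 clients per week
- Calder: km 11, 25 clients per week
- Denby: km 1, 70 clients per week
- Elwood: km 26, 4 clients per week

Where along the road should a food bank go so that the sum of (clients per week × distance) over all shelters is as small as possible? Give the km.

x = 2

For a sum of weighted absolute distances on a line, the optimum is the weighted median (not the mean). Total weight W = 194; half-weight = 97.
Sort by position and accumulate weight:
  km 1 (Denby, w=70) → cum 70
  km 2 (Ashton, w=60) → cum 130  ≥ 97 → median here
  km 11 (Calder, w=25) → cum 155
  km 26 (Elwood, w=4) → cum 159
  km 30 (Brookfield, w=35) → cum 194
Optimal location: km 2.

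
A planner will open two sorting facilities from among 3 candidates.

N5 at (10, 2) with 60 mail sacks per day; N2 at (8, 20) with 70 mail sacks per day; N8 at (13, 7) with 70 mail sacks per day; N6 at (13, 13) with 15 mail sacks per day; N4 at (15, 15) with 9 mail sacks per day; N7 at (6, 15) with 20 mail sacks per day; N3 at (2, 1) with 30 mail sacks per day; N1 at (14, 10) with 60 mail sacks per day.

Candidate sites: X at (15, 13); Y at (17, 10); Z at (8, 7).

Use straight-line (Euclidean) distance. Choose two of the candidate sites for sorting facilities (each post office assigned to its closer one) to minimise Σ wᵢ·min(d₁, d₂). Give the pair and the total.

{X, Z}, total 2023.3

Evaluate every pair (each demand assigned to the nearer of the two):
  {X, Z}: total = 2023.3
  {Y, Z}: total = 2306.1
  {X, Y}: total = 2617.9
Best pair: {X, Z} with total 2023.3.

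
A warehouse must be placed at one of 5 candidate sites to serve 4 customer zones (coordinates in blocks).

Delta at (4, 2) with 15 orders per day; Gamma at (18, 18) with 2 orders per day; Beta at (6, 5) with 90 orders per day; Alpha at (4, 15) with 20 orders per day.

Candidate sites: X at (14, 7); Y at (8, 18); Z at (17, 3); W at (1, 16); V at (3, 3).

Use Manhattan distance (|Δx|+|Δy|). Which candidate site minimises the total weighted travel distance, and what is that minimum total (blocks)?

V, total 800 blocks

Total weighted distance at each candidate:
  X (14, 7): total = 1515
  Y (8, 18): total = 1810
  Z (17, 3): total = 1912
  W (1, 16): total = 1813
  V (3, 3): total = 800
Minimum is at V with total 800 blocks.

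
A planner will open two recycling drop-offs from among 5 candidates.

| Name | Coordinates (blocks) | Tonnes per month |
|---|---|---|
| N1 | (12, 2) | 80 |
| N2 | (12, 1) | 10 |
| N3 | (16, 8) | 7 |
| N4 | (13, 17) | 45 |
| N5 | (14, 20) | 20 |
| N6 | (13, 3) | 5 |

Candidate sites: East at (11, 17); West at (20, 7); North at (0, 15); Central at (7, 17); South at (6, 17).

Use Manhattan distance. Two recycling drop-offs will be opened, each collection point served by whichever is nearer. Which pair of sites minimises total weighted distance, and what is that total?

Evaluate every pair (each demand assigned to the nearer of the two):
  {East, West}: total = 1480
  {West, Central}: total = 1740
  {West, South}: total = 1805
  {East, North}: total = 1838
  {East, Central}: total = 1838
  {East, South}: total = 1838
  {West, North}: total = 2325
  {North, Central}: total = 2506
  {Central, South}: total = 2506
  {North, South}: total = 2673
Best pair: {East, West} with total 1480.

{East, West}, total 1480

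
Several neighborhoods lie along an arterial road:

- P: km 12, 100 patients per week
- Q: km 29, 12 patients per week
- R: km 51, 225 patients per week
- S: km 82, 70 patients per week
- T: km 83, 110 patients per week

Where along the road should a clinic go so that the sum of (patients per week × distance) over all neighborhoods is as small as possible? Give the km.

x = 51

For a sum of weighted absolute distances on a line, the optimum is the weighted median (not the mean). Total weight W = 517; half-weight = 258.5.
Sort by position and accumulate weight:
  km 12 (P, w=100) → cum 100
  km 29 (Q, w=12) → cum 112
  km 51 (R, w=225) → cum 337  ≥ 258.5 → median here
  km 82 (S, w=70) → cum 407
  km 83 (T, w=110) → cum 517
Optimal location: km 51.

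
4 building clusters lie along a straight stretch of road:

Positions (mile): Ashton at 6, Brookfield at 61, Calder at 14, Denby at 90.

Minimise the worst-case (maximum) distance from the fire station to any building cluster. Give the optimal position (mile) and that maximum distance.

The 1-center on a line is the midpoint of the two extreme points: leftmost at 6, rightmost at 90.
Optimal location = (6 + 90)/2 = 48; maximum distance = (90 − 6)/2 = 42.

location 48, max distance 42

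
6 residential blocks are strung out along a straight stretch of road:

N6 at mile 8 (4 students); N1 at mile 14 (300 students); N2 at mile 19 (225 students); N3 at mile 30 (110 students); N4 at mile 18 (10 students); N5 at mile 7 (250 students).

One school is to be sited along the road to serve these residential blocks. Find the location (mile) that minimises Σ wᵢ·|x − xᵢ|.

For a sum of weighted absolute distances on a line, the optimum is the weighted median (not the mean). Total weight W = 899; half-weight = 449.5.
Sort by position and accumulate weight:
  mile 7 (N5, w=250) → cum 250
  mile 8 (N6, w=4) → cum 254
  mile 14 (N1, w=300) → cum 554  ≥ 449.5 → median here
  mile 18 (N4, w=10) → cum 564
  mile 19 (N2, w=225) → cum 789
  mile 30 (N3, w=110) → cum 899
Optimal location: mile 14.

x = 14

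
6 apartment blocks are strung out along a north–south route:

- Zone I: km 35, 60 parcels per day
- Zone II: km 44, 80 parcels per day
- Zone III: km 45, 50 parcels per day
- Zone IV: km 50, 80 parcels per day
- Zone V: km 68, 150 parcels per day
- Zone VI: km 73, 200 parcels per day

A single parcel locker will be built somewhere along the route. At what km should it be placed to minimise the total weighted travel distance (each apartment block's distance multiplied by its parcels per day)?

x = 68

For a sum of weighted absolute distances on a line, the optimum is the weighted median (not the mean). Total weight W = 620; half-weight = 310.
Sort by position and accumulate weight:
  km 35 (Zone I, w=60) → cum 60
  km 44 (Zone II, w=80) → cum 140
  km 45 (Zone III, w=50) → cum 190
  km 50 (Zone IV, w=80) → cum 270
  km 68 (Zone V, w=150) → cum 420  ≥ 310 → median here
  km 73 (Zone VI, w=200) → cum 620
Optimal location: km 68.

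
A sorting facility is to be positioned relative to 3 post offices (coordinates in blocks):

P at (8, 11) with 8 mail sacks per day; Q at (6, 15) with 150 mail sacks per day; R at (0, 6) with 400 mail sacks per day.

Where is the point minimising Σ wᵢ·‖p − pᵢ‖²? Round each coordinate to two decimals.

(1.73, 8.49)

The minimiser of Σwᵢ‖p−pᵢ‖² is the weighted centroid p* = (Σwᵢpᵢ)/(Σwᵢ).
Σwᵢ = 558.
Σwᵢxᵢ = 8·8 + 150·6 + 400·0 = 964.
Σwᵢyᵢ = 8·11 + 150·15 + 400·6 = 4738.
x* = 964/558 = 1.73, y* = 4738/558 = 8.49.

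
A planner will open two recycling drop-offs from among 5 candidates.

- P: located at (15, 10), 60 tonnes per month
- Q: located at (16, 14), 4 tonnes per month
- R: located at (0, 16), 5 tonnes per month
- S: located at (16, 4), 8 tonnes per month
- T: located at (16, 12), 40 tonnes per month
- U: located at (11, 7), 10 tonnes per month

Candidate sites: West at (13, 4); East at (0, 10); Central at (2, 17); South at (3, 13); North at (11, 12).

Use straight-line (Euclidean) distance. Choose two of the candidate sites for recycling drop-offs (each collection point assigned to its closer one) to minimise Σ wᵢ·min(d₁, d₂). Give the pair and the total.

{West, North}, total 608.4

Evaluate every pair (each demand assigned to the nearer of the two):
  {West, North}: total = 608.4
  {Central, North}: total = 626.5
  {South, North}: total = 636.6
  {East, North}: total = 645.3
  {West, Central}: total = 834.2
  {West, South}: total = 844.3
  {West, East}: total = 853.1
  {Central, South}: total = 1553.5
  {East, South}: total = 1563.6
  {East, Central}: total = 1799.7
Best pair: {West, North} with total 608.4.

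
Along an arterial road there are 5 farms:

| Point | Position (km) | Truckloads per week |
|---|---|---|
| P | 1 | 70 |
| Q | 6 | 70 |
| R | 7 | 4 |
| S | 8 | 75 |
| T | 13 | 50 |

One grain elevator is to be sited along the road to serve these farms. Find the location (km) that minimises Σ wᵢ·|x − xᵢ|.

For a sum of weighted absolute distances on a line, the optimum is the weighted median (not the mean). Total weight W = 269; half-weight = 134.5.
Sort by position and accumulate weight:
  km 1 (P, w=70) → cum 70
  km 6 (Q, w=70) → cum 140  ≥ 134.5 → median here
  km 7 (R, w=4) → cum 144
  km 8 (S, w=75) → cum 219
  km 13 (T, w=50) → cum 269
Optimal location: km 6.

x = 6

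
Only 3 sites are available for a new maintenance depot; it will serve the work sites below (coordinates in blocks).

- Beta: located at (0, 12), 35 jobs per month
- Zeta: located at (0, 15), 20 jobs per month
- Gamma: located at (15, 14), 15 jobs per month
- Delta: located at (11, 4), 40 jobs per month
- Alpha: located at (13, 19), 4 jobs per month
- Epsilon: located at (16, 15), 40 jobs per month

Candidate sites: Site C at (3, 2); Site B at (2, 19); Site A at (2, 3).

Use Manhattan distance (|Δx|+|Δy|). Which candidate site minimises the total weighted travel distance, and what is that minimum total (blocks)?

Site B, total 2429 blocks

Total weighted distance at each candidate:
  Site C (3, 2): total = 2683
  Site B (2, 19): total = 2429
  Site A (2, 3): total = 2573
Minimum is at Site B with total 2429 blocks.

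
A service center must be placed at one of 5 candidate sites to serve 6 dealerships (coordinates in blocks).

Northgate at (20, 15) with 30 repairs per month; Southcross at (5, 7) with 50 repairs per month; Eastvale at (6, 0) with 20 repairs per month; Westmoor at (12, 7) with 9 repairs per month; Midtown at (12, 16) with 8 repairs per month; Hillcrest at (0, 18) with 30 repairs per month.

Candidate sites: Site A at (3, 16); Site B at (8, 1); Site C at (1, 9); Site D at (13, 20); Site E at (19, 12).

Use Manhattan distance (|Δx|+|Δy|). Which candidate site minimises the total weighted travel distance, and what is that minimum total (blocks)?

Total weighted distance at each candidate:
  Site A (3, 16): total = 1854
  Site B (8, 1): total = 2282
  Site C (1, 9): total = 1891
  Site D (13, 20): total = 2566
  Site E (19, 12): total = 2516
Minimum is at Site A with total 1854 blocks.

Site A, total 1854 blocks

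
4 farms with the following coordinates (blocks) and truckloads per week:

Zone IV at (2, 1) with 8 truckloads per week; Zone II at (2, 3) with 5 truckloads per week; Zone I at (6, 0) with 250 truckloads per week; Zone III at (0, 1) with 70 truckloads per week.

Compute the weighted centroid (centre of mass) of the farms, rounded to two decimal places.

The minimiser of Σwᵢ‖p−pᵢ‖² is the weighted centroid p* = (Σwᵢpᵢ)/(Σwᵢ).
Σwᵢ = 333.
Σwᵢxᵢ = 8·2 + 5·2 + 250·6 + 70·0 = 1526.
Σwᵢyᵢ = 8·1 + 5·3 + 250·0 + 70·1 = 93.
x* = 1526/333 = 4.58, y* = 93/333 = 0.28.

(4.58, 0.28)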